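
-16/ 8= -2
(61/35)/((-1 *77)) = -61/2695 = -0.02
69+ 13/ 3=220/ 3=73.33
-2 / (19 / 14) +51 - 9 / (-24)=7585 / 152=49.90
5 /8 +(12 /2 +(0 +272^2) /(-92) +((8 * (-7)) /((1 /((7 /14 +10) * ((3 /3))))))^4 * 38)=835816083296963 /184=4542478713570.45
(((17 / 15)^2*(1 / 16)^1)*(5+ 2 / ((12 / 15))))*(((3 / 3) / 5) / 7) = 289 / 16800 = 0.02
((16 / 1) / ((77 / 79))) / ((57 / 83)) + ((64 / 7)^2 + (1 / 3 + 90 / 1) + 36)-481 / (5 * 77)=35727656 / 153615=232.58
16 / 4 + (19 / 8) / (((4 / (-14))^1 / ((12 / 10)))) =-239 / 40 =-5.98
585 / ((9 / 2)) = 130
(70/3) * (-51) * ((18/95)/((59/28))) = -119952/1121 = -107.00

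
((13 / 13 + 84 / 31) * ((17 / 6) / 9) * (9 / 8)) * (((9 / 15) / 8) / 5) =391 / 19840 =0.02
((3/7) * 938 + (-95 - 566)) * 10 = -2590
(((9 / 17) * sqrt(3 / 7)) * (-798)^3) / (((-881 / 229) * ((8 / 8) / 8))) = 366238022.52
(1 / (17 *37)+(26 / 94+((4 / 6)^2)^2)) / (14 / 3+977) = 1139152 / 2350701945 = 0.00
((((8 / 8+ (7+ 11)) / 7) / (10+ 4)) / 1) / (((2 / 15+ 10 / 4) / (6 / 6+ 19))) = 5700 / 3871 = 1.47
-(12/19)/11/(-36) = 0.00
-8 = -8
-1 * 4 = -4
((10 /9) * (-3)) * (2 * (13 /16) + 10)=-155 /4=-38.75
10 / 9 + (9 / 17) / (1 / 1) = 251 / 153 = 1.64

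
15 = 15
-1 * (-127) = 127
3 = 3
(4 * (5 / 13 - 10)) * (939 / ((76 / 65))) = -586875 / 19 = -30888.16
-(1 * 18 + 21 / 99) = -18.21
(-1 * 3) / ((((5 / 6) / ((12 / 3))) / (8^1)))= -576 / 5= -115.20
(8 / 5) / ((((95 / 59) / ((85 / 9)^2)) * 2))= 68204 / 1539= 44.32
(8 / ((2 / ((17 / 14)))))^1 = 34 / 7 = 4.86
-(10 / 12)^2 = -25 / 36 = -0.69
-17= -17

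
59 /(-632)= -59 /632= -0.09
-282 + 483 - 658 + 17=-440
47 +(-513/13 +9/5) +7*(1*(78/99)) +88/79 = 2705779/169455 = 15.97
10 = 10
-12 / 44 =-3 / 11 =-0.27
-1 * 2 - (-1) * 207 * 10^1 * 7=14488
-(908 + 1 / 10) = -9081 / 10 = -908.10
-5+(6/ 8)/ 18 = -119/ 24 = -4.96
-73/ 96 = -0.76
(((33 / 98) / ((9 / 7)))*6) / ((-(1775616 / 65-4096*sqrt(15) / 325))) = -0.00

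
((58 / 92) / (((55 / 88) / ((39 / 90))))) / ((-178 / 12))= -1508 / 51175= -0.03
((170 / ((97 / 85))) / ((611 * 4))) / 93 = 7225 / 11023662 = 0.00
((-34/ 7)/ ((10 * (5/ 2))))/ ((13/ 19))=-646/ 2275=-0.28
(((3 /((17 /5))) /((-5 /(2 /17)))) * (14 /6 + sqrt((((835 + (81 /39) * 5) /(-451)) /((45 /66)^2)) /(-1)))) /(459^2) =-14 /60886809 - 4 * sqrt(64434370) /162263345985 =-0.00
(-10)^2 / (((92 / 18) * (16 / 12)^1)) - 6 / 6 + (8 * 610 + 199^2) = 2046755 / 46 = 44494.67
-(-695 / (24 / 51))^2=-139594225 / 64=-2181159.77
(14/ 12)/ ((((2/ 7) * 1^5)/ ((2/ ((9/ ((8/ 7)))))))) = 28/ 27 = 1.04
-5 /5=-1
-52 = -52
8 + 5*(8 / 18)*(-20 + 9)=-148 / 9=-16.44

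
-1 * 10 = -10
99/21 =33/7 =4.71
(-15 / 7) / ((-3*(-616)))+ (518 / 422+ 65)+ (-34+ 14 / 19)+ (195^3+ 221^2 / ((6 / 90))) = 140844665139923 / 17286808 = 8147522.96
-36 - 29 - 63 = -128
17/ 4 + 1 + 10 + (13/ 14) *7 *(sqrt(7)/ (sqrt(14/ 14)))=61/ 4 + 13 *sqrt(7)/ 2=32.45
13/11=1.18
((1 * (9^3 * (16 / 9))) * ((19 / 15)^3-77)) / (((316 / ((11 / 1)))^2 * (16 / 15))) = -34441803 / 312050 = -110.37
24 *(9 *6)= 1296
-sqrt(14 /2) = -sqrt(7) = -2.65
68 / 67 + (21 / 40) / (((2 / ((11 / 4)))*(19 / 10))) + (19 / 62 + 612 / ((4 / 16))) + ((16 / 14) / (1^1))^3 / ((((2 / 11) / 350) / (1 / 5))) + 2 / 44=2058609187081 / 680657824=3024.44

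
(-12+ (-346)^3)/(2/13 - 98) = 134620681/318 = 423335.47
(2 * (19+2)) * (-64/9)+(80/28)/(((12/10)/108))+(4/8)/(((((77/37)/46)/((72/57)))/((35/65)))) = -1940320/57057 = -34.01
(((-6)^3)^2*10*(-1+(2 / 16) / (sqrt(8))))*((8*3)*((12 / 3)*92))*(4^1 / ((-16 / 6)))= 6180986880-193155840*sqrt(2)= 5907823271.42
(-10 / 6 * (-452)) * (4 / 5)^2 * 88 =636416 / 15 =42427.73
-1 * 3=-3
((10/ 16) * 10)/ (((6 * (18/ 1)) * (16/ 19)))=475/ 6912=0.07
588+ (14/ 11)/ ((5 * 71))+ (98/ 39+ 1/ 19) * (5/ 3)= 5141467367/ 8680815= 592.28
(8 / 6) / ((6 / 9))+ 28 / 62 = 76 / 31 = 2.45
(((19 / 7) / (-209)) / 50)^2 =0.00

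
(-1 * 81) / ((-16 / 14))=567 / 8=70.88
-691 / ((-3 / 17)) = 11747 / 3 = 3915.67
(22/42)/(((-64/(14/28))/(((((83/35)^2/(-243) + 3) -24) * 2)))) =4302419/25004700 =0.17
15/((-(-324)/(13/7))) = 65/756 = 0.09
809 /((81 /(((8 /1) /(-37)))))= -6472 /2997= -2.16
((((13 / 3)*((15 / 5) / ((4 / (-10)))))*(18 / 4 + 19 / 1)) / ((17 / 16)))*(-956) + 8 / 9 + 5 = 105141781 / 153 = 687201.18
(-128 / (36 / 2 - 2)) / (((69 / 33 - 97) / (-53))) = -1166 / 261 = -4.47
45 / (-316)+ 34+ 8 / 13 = 141615 / 4108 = 34.47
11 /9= 1.22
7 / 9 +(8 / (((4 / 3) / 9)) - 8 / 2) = 457 / 9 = 50.78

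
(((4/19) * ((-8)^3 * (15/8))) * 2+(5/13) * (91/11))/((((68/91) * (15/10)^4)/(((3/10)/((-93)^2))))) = -3050866/829707219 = -0.00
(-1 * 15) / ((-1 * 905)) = 3 / 181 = 0.02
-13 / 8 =-1.62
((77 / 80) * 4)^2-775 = -304071 / 400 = -760.18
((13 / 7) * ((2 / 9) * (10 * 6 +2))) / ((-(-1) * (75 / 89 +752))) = 143468 / 4221189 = 0.03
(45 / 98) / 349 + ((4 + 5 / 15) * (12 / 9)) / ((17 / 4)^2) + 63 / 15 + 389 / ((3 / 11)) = 636439814917 / 444797010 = 1430.85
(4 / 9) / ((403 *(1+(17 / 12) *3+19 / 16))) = 64 / 373581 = 0.00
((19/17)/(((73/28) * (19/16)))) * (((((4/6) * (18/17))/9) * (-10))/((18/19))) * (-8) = 2.39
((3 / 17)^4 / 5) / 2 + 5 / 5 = 835291 / 835210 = 1.00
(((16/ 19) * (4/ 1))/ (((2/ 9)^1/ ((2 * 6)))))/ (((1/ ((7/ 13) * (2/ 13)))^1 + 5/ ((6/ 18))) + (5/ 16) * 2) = 64512/ 9823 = 6.57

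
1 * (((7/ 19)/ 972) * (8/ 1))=14/ 4617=0.00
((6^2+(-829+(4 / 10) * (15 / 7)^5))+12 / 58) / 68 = -377600987 / 33143404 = -11.39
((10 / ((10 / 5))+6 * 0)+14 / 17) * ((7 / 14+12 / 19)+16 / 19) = 7425 / 646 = 11.49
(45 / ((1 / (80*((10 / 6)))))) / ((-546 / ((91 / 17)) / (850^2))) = -42500000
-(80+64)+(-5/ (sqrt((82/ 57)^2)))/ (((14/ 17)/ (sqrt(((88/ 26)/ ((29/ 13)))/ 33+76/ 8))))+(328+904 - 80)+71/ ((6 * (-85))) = 514009/ 510 - 1615 * sqrt(289014)/ 66584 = 994.82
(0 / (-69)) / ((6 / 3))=0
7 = 7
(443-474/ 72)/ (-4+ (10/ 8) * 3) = -5237/ 3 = -1745.67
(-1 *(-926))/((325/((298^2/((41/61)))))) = 5016182744/13325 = 376448.99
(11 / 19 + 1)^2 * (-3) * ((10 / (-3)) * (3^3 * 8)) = 1944000 / 361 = 5385.04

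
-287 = -287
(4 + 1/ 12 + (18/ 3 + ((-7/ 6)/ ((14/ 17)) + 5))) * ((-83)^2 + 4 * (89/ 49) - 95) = 13663742/ 147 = 92950.63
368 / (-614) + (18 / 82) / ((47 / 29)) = -274441 / 591589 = -0.46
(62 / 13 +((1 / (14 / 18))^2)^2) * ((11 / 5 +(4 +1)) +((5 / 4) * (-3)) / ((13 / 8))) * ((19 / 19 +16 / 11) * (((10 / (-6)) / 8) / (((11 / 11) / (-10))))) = 1675379025 / 8926918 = 187.68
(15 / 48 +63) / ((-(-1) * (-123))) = -1013 / 1968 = -0.51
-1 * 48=-48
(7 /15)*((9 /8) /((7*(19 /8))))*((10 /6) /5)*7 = 7 /95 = 0.07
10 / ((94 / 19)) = 95 / 47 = 2.02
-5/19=-0.26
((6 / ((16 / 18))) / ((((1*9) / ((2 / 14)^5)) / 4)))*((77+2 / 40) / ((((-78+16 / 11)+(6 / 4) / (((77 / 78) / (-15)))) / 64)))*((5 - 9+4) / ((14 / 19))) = 0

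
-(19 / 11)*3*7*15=-5985 / 11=-544.09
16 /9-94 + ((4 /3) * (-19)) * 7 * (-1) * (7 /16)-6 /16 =-1081 /72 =-15.01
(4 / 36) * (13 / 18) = 13 / 162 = 0.08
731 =731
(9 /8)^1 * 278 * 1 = 1251 /4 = 312.75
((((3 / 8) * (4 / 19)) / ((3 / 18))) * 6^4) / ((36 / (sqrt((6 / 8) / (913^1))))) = 162 * sqrt(2739) / 17347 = 0.49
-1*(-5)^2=-25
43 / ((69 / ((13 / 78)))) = 43 / 414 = 0.10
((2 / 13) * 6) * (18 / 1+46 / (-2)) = -60 / 13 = -4.62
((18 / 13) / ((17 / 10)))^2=32400 / 48841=0.66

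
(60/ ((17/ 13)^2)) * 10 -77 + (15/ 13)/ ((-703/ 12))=273.85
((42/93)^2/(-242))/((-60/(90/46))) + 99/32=264774189/85582816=3.09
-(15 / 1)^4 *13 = -658125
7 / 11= 0.64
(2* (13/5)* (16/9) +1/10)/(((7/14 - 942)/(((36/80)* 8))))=-1682/47075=-0.04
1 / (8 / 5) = 5 / 8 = 0.62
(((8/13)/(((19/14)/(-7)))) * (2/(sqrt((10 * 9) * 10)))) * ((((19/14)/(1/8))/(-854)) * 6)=64/3965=0.02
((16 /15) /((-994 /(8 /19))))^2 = 4096 /20063306025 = 0.00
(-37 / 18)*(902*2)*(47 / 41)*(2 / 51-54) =105286016 / 459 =229381.30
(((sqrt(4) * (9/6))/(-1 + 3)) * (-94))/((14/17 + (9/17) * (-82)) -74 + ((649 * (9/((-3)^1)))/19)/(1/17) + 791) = 45543/344848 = 0.13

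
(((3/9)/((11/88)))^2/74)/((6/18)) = 32/111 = 0.29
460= 460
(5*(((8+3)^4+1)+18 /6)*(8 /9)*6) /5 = 78106.67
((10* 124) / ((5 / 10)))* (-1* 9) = -22320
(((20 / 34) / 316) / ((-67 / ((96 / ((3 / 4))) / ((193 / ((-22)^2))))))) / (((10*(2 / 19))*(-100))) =36784 / 434158325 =0.00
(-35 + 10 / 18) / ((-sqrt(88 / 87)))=155 * sqrt(1914) / 198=34.25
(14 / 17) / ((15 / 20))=56 / 51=1.10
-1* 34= -34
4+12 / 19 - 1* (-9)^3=733.63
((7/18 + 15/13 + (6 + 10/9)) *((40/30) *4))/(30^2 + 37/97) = 58200/1135381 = 0.05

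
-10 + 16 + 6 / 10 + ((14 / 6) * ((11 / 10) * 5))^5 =13534177393 / 38880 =348101.27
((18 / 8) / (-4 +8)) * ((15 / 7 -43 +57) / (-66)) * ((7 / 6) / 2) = -113 / 1408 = -0.08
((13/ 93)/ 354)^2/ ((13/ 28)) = 91/ 270964521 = 0.00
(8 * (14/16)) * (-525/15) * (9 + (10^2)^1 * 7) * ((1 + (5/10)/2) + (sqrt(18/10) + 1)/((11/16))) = -20670895/44 - 1667568 * sqrt(5)/11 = -808774.47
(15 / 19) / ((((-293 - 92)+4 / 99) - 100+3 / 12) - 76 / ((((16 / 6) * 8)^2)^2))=-6228541440 / 3824112380939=-0.00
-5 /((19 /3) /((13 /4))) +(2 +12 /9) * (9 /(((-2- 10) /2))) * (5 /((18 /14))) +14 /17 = -246359 /11628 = -21.19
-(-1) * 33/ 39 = 11/ 13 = 0.85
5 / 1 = 5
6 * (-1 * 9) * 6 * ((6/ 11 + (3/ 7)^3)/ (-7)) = 763020/ 26411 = 28.89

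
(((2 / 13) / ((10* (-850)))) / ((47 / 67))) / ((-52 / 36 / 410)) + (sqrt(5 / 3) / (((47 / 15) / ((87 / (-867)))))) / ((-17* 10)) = 29* sqrt(15) / 461822 + 24723 / 3375775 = 0.01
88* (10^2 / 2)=4400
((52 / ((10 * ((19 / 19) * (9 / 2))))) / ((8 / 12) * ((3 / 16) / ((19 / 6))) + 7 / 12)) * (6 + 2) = 15808 / 1065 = 14.84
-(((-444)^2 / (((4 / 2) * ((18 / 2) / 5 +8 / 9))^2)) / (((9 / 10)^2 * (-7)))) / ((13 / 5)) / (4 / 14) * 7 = 2156175000 / 190333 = 11328.43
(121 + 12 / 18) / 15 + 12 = 181 / 9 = 20.11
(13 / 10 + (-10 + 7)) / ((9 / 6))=-17 / 15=-1.13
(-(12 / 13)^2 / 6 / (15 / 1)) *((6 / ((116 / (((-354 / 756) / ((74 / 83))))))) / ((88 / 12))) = 4897 / 139629490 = 0.00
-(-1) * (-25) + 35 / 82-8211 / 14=-25054 / 41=-611.07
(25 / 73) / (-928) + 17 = 1151623 / 67744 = 17.00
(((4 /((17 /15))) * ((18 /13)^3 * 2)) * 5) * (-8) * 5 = -139968000 /37349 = -3747.57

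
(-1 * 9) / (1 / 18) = -162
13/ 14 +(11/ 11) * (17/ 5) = 303/ 70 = 4.33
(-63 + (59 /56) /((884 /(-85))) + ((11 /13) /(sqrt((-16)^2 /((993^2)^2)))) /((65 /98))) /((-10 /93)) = -1382864215449 /1892800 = -730591.83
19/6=3.17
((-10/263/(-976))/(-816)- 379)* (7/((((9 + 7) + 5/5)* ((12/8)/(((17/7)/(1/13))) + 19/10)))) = -18059941363555/225376171008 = -80.13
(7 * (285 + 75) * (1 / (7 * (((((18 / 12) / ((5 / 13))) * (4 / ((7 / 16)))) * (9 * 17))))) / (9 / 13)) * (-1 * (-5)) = 0.48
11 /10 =1.10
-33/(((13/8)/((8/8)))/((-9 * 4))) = 9504/13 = 731.08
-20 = -20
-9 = -9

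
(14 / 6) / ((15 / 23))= 161 / 45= 3.58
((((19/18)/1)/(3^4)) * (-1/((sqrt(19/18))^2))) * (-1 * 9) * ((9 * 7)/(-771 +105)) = -7/666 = -0.01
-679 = -679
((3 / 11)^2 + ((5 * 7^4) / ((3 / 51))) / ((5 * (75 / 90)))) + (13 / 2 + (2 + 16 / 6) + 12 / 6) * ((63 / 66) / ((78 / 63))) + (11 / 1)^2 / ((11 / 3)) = 3084566523 / 62920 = 49023.63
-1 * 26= -26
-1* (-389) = 389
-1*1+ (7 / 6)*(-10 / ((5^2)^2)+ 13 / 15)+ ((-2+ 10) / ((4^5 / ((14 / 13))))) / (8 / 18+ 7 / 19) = 363617 / 130104000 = 0.00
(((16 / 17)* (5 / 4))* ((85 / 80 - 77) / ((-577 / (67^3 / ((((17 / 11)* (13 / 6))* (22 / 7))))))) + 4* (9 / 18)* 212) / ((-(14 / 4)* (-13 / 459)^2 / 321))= -9839238327034821 / 17747366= -554405556.69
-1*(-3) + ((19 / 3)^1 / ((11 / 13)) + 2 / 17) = 10.60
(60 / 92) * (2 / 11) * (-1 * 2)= -60 / 253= -0.24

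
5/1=5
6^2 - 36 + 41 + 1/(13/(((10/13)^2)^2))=15233013/371293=41.03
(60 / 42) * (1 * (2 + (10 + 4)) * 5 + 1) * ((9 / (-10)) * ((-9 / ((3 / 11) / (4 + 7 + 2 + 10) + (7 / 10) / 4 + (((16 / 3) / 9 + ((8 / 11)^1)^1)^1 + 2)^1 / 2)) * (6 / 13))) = 10756365840 / 45920147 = 234.24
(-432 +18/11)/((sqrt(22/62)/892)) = -4222728 * sqrt(341)/121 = -644443.62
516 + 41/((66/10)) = 17233/33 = 522.21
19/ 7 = 2.71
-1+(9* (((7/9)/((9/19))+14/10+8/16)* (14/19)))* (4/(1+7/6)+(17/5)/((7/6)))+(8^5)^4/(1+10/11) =603911264317872336.34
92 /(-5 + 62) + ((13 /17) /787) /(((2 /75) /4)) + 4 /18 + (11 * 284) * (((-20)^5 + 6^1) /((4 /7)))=-40023770720354726 /2287809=-17494367196.02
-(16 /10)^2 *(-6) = 384 /25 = 15.36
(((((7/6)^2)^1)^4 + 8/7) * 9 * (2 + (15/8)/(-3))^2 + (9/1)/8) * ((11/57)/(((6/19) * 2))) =24.13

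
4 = 4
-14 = -14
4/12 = 1/3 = 0.33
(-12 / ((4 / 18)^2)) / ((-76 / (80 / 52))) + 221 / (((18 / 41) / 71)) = 158924627 / 4446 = 35745.53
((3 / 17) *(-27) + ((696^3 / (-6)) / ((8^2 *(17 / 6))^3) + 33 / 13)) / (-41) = 95244915 / 335184512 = 0.28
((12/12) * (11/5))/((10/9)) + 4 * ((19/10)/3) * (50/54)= 17519/4050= 4.33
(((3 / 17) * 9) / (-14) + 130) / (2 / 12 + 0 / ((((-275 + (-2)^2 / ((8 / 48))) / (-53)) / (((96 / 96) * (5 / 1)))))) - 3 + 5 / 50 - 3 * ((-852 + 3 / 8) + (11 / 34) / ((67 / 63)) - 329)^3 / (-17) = -130625942192177439560939 / 450150875292160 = -290182579.58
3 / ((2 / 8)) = 12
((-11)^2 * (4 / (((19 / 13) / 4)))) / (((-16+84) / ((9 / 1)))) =56628 / 323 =175.32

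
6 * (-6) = -36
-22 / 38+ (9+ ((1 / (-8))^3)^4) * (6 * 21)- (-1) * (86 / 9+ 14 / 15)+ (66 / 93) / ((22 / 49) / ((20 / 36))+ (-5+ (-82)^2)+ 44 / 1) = 1726342239916218876674347 / 1509159085787546910720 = 1143.91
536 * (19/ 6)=5092/ 3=1697.33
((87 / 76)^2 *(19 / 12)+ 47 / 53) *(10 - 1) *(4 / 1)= 1717839 / 16112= 106.62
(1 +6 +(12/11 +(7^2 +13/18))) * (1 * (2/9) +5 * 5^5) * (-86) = -69219562567/891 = -77687500.08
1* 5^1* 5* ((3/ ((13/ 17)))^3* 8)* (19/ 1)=504073800/ 2197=229437.32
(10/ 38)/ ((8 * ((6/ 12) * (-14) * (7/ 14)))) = -5/ 532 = -0.01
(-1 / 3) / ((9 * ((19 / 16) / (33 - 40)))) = 112 / 513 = 0.22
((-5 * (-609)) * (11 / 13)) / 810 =2233 / 702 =3.18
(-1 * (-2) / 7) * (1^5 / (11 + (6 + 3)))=1 / 70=0.01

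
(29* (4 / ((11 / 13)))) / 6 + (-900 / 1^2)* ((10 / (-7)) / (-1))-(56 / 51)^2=-253164446 / 200277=-1264.07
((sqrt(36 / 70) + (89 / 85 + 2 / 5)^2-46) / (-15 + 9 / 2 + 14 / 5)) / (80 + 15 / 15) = 634442 / 9012465-2*sqrt(70) / 14553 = 0.07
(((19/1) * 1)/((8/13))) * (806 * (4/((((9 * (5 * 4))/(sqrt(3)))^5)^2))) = 99541/146932807680000000000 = 0.00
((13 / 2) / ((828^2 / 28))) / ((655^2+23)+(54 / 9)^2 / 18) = 91 / 147074907600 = 0.00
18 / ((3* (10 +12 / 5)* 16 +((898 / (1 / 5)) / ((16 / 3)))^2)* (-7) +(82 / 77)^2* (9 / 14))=-79685760 / 21981937915103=-0.00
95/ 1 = 95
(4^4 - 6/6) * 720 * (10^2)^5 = 1836000000000000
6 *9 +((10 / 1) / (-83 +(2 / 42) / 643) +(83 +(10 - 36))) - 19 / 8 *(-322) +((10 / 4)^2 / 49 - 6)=23882073141 / 27458326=869.76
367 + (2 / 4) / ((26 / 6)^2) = 367.03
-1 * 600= -600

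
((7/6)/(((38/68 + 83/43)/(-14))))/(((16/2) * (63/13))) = -66521/393012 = -0.17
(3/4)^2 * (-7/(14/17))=-153/32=-4.78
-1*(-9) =9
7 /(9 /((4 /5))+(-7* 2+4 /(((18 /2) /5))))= -252 /19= -13.26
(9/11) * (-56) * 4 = -2016/11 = -183.27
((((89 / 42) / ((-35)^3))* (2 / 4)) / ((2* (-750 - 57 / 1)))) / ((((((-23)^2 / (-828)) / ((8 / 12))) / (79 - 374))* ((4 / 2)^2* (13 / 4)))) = 5251 / 14483612325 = 0.00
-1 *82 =-82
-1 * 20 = -20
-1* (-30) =30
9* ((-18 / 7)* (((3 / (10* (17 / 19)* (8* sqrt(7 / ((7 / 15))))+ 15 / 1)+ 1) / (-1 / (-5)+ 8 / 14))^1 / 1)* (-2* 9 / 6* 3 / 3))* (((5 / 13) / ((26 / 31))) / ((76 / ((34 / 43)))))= 3225240* sqrt(15) / 2680338479+ 21854581965 / 50926431101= 0.43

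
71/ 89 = 0.80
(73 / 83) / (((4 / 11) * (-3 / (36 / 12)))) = -803 / 332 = -2.42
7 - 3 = 4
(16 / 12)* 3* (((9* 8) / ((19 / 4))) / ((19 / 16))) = 18432 / 361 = 51.06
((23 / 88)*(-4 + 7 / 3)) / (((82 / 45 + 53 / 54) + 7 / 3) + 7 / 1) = -5175 / 144188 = -0.04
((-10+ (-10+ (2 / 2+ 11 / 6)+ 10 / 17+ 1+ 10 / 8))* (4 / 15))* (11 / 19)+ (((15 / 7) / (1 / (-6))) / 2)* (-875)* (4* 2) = 654042847 / 14535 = 44997.79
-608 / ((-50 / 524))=159296 / 25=6371.84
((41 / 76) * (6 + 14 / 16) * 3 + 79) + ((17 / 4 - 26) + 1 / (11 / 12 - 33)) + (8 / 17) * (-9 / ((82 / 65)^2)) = 439381892293 / 6689304160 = 65.68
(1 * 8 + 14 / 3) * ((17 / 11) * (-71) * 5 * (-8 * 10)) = 18346400 / 33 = 555951.52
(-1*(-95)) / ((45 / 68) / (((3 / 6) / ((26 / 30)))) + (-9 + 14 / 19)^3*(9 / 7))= -155081990 / 1182314751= -0.13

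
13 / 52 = 1 / 4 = 0.25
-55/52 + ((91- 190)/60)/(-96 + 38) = -15521/15080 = -1.03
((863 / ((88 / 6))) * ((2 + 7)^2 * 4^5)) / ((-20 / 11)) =-2684275.20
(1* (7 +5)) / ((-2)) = -6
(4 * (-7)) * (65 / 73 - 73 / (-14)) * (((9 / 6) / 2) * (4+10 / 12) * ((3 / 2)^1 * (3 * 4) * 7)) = -11398653 / 146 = -78072.97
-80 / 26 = -40 / 13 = -3.08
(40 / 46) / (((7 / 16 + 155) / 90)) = 9600 / 19067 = 0.50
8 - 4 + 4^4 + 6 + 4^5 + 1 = 1291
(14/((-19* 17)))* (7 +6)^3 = -30758/323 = -95.23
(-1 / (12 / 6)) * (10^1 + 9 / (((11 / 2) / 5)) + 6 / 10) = -1033 / 110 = -9.39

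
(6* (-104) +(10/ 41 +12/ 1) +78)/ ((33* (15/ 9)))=-21884/ 2255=-9.70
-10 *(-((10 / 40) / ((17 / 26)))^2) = 845 / 578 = 1.46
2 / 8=0.25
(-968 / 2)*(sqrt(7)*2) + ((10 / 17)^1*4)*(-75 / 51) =-968*sqrt(7) -1000 / 289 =-2564.55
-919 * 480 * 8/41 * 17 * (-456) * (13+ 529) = 14827221872640/41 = 361639557869.27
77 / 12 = 6.42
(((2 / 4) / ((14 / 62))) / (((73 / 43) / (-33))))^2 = 1852.62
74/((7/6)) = 63.43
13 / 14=0.93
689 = 689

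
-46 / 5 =-9.20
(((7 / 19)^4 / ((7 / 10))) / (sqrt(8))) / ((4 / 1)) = 1715 * sqrt(2) / 1042568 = 0.00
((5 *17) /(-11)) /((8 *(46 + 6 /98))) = -4165 /198616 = -0.02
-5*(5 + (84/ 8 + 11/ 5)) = -177/ 2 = -88.50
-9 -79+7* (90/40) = -289/4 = -72.25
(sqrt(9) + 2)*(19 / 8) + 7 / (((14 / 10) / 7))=375 / 8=46.88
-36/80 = -9/20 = -0.45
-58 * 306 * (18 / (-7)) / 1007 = 319464 / 7049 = 45.32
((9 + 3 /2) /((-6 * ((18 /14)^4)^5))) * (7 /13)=-3909821048582988049 /632198603870960297652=-0.01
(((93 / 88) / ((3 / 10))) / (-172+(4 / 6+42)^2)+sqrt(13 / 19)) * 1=1395 / 652784+sqrt(247) / 19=0.83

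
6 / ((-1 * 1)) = -6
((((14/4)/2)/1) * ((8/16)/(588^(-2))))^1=302526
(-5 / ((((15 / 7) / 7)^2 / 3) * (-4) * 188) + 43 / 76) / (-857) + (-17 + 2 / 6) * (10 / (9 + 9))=-15307521911 / 1653050160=-9.26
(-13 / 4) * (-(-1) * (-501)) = 6513 / 4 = 1628.25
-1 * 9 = -9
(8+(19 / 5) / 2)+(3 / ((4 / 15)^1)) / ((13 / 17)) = 6399 / 260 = 24.61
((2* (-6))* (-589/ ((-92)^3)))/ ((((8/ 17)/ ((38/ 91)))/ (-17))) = 9702597/ 70860608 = 0.14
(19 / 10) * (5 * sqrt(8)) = 19 * sqrt(2) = 26.87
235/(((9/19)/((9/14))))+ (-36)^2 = 22609/14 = 1614.93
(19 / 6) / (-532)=-1 / 168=-0.01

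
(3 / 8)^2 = 0.14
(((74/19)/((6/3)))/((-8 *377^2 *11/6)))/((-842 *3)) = 37/100046308648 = 0.00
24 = 24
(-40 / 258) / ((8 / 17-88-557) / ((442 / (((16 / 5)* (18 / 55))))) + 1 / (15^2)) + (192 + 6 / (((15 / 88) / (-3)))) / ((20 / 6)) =79214921196 / 3044173175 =26.02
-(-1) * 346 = 346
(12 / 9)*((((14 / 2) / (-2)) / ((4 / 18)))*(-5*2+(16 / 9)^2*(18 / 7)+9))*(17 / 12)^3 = -2205937 / 5184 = -425.53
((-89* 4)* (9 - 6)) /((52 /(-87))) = 23229 /13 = 1786.85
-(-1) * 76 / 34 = 38 / 17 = 2.24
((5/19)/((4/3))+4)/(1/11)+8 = 4117/76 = 54.17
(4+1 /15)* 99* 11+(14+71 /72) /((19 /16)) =3797243 /855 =4441.22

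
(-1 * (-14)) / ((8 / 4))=7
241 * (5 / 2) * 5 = 3012.50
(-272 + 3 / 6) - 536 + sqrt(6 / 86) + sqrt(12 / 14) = -1615 / 2 + sqrt(129) / 43 + sqrt(42) / 7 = -806.31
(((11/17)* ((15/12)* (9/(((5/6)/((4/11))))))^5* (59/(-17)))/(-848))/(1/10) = 16931710260/224256197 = 75.50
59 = 59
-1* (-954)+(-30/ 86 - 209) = 32020/ 43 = 744.65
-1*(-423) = 423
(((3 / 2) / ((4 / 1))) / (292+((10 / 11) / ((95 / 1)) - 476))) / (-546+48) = 209 / 51066912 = 0.00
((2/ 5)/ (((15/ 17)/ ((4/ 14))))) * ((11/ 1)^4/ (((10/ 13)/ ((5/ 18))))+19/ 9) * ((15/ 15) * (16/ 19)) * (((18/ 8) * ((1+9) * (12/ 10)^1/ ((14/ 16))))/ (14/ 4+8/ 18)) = 7457939712/ 1652525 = 4513.06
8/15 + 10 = 158/15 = 10.53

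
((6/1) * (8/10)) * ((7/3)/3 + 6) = 32.53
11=11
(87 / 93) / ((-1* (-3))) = 29 / 93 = 0.31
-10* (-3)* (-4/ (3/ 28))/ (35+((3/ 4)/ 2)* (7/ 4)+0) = -5120/ 163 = -31.41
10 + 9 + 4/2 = 21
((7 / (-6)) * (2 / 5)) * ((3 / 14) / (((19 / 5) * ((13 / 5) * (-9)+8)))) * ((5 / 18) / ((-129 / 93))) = -775 / 2264724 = -0.00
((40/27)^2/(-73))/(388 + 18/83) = -66400/857379087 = -0.00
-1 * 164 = -164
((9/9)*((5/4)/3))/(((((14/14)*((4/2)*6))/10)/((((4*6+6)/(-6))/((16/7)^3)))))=-0.15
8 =8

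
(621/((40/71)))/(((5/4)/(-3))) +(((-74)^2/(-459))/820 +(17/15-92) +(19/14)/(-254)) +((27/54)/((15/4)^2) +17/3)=-4568392824083/1673009100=-2730.64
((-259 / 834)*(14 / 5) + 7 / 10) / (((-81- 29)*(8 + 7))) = 707 / 6880500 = 0.00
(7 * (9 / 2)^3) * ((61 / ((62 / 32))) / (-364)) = -44469 / 806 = -55.17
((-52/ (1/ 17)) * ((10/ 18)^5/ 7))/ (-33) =2762500/ 13640319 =0.20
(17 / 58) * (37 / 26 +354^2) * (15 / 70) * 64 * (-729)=-969108706296 / 2639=-367225731.83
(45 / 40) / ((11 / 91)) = 819 / 88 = 9.31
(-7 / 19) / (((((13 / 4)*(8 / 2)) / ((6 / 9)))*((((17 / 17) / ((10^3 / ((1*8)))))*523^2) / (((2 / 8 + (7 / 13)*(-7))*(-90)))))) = -2401875 / 878301619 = -0.00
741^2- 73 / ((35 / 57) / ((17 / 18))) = 115283431 / 210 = 548968.72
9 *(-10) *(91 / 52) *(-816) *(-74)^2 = 703775520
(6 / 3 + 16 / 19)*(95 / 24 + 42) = 9927 / 76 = 130.62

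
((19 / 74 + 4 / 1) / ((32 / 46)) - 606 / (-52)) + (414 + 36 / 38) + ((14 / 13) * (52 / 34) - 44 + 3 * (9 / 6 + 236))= 5483033019 / 4971616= 1102.87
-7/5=-1.40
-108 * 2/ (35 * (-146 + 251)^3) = -8/ 1500625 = -0.00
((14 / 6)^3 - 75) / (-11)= 1682 / 297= 5.66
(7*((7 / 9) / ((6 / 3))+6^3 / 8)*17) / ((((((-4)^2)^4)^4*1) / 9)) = 58667 / 36893488147419103232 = 0.00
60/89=0.67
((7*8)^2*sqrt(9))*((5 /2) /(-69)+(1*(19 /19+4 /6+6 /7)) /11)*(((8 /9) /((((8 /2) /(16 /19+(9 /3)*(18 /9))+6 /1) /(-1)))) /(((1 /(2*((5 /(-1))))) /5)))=2989168000 /243639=12268.84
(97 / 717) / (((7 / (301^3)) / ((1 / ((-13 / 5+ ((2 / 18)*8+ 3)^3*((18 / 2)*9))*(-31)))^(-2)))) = 16671345884546543659084 / 1451925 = 11482236261891312.33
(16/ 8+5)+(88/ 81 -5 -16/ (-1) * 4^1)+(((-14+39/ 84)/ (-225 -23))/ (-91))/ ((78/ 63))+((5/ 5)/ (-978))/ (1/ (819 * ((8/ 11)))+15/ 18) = 11373373520826179/ 169537490531136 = 67.08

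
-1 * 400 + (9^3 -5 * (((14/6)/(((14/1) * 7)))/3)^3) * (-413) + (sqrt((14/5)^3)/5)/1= -86152479041/285768 + 14 * sqrt(70)/125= -301476.06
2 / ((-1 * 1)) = -2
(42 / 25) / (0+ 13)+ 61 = 19867 / 325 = 61.13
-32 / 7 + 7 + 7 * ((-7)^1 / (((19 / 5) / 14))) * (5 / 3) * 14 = -1679731 / 399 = -4209.85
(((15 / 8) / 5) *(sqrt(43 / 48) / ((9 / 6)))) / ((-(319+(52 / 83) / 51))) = -1411 *sqrt(129) / 21606064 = -0.00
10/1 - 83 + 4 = -69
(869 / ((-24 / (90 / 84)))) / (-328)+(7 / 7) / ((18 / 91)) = 1710593 / 330624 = 5.17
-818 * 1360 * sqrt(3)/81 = -1112480 * sqrt(3)/81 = -23788.54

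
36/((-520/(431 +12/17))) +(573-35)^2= 639605189/2210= 289414.11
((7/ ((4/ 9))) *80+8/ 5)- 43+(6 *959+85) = 35288/ 5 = 7057.60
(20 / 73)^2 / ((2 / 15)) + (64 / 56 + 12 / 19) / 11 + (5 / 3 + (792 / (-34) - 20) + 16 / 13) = -205065301069 / 5168964801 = -39.67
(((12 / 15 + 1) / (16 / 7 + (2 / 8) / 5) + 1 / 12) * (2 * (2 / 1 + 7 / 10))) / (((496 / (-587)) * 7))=-0.78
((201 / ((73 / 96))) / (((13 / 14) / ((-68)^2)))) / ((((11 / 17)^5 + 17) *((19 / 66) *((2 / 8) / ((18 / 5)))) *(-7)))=-100335565873483776 / 182553507175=-549622.78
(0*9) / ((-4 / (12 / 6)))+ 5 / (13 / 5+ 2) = 25 / 23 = 1.09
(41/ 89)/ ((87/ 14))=574/ 7743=0.07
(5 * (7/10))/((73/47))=329/146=2.25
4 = 4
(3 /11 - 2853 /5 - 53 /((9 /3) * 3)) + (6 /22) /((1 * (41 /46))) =-575.91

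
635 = 635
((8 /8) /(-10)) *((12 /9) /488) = -1 /3660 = -0.00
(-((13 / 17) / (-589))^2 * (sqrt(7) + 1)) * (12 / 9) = -676 * sqrt(7) / 300780507 - 676 / 300780507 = -0.00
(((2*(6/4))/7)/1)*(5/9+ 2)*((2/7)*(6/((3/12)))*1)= 368/49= 7.51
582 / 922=291 / 461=0.63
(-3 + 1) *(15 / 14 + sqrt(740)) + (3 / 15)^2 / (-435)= -4 *sqrt(185)-163132 / 76125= -56.55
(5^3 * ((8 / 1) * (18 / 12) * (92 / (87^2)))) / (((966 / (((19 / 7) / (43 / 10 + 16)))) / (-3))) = -190000 / 25096281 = -0.01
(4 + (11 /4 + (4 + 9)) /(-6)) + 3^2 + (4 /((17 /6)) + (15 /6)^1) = 1943 /136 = 14.29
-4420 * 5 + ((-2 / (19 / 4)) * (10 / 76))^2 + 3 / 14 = -40320920837 / 1824494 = -22099.78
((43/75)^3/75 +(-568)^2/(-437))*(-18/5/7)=20415980510882/53771484375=379.68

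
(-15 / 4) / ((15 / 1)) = -0.25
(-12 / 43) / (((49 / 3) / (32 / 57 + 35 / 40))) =-1965 / 80066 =-0.02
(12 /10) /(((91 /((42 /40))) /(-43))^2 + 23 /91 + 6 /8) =36343944 /153401825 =0.24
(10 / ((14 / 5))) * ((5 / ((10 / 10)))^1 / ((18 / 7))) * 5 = 34.72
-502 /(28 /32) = -4016 /7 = -573.71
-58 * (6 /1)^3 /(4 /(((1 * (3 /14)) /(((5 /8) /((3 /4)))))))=-28188 /35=-805.37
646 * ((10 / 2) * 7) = 22610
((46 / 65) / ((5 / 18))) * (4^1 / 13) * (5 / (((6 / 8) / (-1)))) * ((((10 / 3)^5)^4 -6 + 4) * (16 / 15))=-2355199999835758507575296 / 14731664094225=-159873316739.49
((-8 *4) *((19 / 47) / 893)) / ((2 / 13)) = -208 / 2209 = -0.09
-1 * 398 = -398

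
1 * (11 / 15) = 11 / 15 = 0.73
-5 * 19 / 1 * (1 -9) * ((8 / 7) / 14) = 3040 / 49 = 62.04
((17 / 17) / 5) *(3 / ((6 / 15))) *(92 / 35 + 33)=53.44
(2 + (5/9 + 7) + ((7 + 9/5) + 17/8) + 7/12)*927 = 781049/40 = 19526.22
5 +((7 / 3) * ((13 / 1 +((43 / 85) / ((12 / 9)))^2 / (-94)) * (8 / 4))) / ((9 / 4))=1172096413 / 36674100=31.96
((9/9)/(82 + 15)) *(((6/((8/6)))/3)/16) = 3/3104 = 0.00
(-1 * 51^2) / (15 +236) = -2601 / 251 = -10.36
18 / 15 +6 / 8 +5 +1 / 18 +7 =2521 / 180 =14.01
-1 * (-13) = 13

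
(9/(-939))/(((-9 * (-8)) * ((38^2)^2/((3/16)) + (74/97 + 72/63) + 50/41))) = -27839/2325639776204704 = -0.00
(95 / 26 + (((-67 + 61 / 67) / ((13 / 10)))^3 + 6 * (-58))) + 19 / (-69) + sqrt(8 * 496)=-12012669331087697 / 91187130918 + 8 * sqrt(62)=-131673.46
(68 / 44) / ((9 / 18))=34 / 11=3.09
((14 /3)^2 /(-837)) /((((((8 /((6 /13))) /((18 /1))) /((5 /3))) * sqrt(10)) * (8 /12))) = -49 * sqrt(10) /7254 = -0.02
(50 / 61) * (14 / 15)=140 / 183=0.77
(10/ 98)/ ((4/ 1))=0.03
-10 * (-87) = 870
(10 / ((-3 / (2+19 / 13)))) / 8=-75 / 52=-1.44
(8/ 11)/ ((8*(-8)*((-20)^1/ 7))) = 7/ 1760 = 0.00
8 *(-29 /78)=-116 /39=-2.97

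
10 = 10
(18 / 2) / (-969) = -3 / 323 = -0.01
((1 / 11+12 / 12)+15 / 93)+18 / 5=8273 / 1705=4.85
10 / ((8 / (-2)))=-5 / 2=-2.50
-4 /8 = -1 /2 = -0.50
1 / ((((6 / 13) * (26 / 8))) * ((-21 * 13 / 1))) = -2 / 819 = -0.00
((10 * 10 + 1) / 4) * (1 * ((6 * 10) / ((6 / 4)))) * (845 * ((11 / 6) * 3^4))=126737325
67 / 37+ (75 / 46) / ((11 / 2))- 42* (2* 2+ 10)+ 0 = -5484542 / 9361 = -585.89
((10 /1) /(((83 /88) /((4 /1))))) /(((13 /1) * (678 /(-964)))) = -1696640 /365781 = -4.64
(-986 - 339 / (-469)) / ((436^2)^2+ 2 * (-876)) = -462095 / 16948012620616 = -0.00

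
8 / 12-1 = -1 / 3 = -0.33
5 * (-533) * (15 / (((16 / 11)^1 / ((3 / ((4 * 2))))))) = -1319175 / 128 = -10306.05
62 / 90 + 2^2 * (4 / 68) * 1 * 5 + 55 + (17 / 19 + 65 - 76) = 679658 / 14535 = 46.76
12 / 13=0.92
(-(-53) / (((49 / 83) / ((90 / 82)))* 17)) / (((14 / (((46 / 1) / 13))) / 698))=3177969570 / 3107923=1022.54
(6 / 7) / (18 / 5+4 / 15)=0.22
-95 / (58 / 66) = -3135 / 29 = -108.10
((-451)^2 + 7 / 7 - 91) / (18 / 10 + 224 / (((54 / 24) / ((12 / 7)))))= 3049665 / 2587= 1178.84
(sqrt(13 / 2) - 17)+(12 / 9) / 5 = -251 / 15+sqrt(26) / 2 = -14.18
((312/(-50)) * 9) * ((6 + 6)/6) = -2808/25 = -112.32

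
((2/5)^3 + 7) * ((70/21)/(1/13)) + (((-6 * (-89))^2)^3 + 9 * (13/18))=3478073866661509291/150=23187159111076728.61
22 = 22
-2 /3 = -0.67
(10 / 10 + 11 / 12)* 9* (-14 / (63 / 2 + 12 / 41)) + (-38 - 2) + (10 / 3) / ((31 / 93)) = -32671 / 869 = -37.60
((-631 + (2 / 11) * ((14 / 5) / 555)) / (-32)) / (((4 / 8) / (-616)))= -134828729 / 5550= -24293.46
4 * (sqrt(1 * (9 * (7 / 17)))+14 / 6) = 12 * sqrt(119) / 17+28 / 3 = 17.03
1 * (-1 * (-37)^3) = 50653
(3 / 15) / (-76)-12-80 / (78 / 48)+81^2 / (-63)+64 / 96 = -17086973 / 103740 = -164.71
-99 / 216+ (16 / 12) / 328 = -0.45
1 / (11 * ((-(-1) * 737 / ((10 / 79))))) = 0.00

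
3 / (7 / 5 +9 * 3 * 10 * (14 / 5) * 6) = 15 / 22687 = 0.00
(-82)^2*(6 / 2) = 20172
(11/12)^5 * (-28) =-1127357/62208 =-18.12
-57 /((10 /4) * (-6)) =19 /5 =3.80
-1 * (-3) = 3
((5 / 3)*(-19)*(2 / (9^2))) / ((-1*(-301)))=-190 / 73143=-0.00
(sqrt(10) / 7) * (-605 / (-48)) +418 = 605 * sqrt(10) / 336 +418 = 423.69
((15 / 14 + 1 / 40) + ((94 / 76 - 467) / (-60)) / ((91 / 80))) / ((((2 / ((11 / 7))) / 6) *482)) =18077477 / 233345840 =0.08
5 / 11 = 0.45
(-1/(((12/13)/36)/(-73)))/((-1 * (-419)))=2847/419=6.79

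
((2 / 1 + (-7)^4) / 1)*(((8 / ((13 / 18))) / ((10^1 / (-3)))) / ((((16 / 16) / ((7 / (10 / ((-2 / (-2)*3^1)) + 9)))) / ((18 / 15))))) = -65400048 / 12025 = -5438.67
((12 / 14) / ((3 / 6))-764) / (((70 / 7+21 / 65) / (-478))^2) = -5151080386400 / 3151687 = -1634388.31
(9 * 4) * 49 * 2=3528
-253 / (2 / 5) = -632.50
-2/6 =-1/3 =-0.33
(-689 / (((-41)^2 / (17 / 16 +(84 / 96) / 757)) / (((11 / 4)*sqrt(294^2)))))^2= 206011989977845892841 / 1658162703655936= 124241.12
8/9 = 0.89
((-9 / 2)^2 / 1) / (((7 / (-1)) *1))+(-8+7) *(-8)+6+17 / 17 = 339 / 28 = 12.11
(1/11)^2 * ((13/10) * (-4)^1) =-0.04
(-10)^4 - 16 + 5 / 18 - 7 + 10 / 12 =89803 / 9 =9978.11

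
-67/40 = -1.68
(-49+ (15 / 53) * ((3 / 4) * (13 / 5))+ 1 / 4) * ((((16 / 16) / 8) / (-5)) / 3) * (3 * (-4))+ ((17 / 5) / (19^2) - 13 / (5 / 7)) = -8805157 / 382660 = -23.01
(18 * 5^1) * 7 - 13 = 617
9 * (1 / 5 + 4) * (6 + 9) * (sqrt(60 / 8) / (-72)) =-63 * sqrt(30) / 16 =-21.57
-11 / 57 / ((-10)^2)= -0.00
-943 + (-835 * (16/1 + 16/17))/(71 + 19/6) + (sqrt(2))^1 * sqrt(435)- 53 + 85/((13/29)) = -19612267/19669 + sqrt(870) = -967.62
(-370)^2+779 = 137679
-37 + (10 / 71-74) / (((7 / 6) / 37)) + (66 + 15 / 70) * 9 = -1772761 / 994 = -1783.46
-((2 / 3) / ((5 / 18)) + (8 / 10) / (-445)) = -2.40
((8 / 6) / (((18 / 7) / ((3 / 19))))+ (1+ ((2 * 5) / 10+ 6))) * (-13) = -17966 / 171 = -105.06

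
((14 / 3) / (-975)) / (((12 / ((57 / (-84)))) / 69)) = 437 / 23400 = 0.02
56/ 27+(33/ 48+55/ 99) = 1433/ 432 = 3.32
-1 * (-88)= 88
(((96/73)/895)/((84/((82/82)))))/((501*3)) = 8/687389535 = 0.00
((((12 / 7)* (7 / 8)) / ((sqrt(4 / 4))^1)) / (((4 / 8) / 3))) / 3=3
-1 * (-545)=545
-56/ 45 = -1.24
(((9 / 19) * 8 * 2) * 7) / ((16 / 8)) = 504 / 19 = 26.53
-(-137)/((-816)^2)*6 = 137/110976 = 0.00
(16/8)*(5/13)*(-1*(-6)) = 4.62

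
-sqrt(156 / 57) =-2*sqrt(247) / 19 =-1.65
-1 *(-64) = 64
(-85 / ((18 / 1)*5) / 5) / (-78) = 17 / 7020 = 0.00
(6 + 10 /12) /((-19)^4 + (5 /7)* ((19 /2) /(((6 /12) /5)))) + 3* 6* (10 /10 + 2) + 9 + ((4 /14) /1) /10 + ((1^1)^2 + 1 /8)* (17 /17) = 24592858019 /383343240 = 64.15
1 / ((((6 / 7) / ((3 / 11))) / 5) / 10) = 175 / 11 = 15.91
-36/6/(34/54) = -9.53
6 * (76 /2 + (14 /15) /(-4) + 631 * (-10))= -188167 /5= -37633.40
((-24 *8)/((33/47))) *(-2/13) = 6016/143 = 42.07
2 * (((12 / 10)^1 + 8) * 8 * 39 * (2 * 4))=229632 / 5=45926.40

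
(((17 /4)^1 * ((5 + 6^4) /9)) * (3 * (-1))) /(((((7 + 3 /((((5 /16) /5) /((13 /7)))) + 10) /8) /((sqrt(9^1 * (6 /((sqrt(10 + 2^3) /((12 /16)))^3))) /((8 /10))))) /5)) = -3870475 * 2^(3 /4) * sqrt(3) /23776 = -474.20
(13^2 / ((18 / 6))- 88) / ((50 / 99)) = -627 / 10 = -62.70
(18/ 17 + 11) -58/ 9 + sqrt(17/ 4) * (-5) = 859/ 153 -5 * sqrt(17)/ 2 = -4.69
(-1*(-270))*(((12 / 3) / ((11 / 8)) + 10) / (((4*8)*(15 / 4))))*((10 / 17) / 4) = 3195 / 748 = 4.27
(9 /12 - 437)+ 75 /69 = -40035 /92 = -435.16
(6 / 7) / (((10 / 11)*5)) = 33 / 175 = 0.19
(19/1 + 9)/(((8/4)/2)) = 28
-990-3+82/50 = -24784/25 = -991.36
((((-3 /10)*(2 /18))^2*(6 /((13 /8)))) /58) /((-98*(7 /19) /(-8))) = 152 /9698325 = 0.00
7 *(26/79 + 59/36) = 39179/2844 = 13.78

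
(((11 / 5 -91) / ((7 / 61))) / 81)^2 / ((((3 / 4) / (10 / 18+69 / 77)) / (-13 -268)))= -92161045479296 / 1856598975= -49639.72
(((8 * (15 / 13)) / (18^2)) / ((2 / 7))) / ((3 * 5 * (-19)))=-7 / 20007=-0.00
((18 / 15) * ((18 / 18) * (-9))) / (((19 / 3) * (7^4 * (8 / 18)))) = -729 / 456190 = -0.00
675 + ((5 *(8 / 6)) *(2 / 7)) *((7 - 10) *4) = 4565 / 7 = 652.14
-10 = -10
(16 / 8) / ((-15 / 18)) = -12 / 5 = -2.40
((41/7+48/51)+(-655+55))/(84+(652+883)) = -0.37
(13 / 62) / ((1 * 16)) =13 / 992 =0.01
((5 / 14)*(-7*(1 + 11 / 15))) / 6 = -13 / 18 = -0.72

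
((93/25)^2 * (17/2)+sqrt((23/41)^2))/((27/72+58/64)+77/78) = 3779632272/72544375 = 52.10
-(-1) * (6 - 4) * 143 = 286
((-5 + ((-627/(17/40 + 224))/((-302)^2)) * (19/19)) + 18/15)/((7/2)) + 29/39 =-95590142759/279394447605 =-0.34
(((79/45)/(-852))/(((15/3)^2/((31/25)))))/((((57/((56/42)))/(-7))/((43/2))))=737149/2048793750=0.00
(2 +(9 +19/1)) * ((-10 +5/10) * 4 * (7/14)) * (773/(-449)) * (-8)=-3524880/449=-7850.51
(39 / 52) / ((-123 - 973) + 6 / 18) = -9 / 13148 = -0.00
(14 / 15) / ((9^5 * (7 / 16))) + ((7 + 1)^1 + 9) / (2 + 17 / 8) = 40153672 / 9743085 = 4.12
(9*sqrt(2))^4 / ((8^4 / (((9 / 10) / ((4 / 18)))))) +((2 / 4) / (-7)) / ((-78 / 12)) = 48381611 / 1863680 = 25.96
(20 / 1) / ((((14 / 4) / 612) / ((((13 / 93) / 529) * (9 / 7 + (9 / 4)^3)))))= 18825885 / 1607102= 11.71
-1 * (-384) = 384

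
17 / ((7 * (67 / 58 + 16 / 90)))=44370 / 24353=1.82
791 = 791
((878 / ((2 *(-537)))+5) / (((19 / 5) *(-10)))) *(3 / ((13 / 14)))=-15722 / 44213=-0.36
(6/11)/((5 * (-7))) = -6/385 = -0.02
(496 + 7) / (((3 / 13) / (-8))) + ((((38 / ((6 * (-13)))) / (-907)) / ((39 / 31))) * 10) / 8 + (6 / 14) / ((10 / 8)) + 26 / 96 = -13470673180661 / 772546320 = -17436.72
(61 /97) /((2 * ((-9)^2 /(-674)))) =-20557 /7857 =-2.62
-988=-988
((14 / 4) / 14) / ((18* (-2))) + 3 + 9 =11.99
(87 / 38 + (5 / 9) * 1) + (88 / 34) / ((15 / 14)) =5.26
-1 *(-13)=13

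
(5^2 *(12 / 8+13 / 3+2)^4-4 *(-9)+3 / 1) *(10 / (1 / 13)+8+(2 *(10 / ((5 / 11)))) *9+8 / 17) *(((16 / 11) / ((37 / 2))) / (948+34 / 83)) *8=66935955564016 / 2005301691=33379.49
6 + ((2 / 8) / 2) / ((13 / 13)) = 49 / 8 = 6.12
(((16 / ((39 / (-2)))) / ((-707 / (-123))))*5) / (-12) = 1640 / 27573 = 0.06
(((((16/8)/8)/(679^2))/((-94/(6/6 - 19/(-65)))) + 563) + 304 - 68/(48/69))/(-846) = -0.91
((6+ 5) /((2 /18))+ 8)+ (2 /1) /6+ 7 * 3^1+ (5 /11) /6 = 2825 /22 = 128.41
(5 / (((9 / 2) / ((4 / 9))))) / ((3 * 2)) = 20 / 243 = 0.08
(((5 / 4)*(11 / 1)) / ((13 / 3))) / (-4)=-165 / 208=-0.79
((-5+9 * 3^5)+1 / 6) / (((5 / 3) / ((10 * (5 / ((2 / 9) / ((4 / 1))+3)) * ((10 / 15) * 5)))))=785580 / 11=71416.36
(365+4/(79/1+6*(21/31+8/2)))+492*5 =9376299/3319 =2825.04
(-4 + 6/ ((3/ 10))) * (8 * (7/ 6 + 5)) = 2368/ 3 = 789.33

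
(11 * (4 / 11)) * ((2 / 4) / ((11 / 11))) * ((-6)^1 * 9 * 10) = -1080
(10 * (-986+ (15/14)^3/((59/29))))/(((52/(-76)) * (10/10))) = 15155500195/1052324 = 14401.93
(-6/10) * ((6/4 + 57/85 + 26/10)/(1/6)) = -7299/425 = -17.17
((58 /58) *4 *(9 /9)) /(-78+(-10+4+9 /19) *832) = -38 /44421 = -0.00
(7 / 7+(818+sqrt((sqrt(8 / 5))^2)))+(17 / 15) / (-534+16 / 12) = 2 * sqrt(10) / 5+384929 / 470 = 820.26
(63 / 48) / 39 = 7 / 208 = 0.03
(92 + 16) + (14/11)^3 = 146492/1331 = 110.06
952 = 952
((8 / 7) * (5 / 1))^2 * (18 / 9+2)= 6400 / 49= 130.61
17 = 17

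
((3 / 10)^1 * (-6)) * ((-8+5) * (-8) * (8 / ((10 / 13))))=-11232 / 25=-449.28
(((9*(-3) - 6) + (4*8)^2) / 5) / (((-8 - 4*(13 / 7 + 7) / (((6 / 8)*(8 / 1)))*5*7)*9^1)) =-991 / 9660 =-0.10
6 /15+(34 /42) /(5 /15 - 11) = 363 /1120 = 0.32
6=6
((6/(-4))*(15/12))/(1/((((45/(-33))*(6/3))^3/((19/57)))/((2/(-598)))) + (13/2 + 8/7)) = -0.25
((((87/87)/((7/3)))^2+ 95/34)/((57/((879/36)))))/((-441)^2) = 1453573/221619656664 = 0.00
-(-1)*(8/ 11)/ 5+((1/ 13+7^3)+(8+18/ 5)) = 253698/ 715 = 354.82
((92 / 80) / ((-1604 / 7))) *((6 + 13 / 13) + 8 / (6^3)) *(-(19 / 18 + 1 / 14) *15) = 0.60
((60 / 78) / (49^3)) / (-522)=-5 / 399183057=-0.00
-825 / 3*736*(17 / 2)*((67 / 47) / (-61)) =115266800 / 2867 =40204.67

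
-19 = -19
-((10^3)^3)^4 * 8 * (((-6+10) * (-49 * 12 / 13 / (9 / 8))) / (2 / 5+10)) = 62720000000000000000000000000000000000000 / 507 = 123708086785009861932938900000000000000.00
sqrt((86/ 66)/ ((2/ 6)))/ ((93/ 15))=5 * sqrt(473)/ 341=0.32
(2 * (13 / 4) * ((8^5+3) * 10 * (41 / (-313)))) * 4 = -349338860 / 313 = -1116098.59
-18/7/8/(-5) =9/140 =0.06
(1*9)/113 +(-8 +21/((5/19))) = 40612/565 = 71.88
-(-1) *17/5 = 17/5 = 3.40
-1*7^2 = -49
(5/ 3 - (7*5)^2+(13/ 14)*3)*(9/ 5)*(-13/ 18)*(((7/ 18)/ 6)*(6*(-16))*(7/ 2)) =-34555.06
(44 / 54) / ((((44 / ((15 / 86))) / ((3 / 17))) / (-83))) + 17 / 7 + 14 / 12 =72619 / 20468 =3.55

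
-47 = -47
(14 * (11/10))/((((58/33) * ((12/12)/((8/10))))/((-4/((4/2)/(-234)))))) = 2378376/725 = 3280.52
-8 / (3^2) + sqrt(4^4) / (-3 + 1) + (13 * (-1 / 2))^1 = -277 / 18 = -15.39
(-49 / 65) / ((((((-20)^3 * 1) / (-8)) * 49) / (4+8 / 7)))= -9 / 113750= -0.00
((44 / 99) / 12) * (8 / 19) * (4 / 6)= 16 / 1539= 0.01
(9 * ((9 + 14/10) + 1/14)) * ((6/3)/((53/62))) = 409014/1855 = 220.49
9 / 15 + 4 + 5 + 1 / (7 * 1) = 341 / 35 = 9.74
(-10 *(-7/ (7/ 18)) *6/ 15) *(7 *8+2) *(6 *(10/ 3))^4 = 668160000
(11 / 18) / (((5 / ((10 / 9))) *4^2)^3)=11 / 6718464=0.00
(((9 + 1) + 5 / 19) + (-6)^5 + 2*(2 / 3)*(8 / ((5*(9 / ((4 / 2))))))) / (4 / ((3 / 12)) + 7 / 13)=-258932687 / 551475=-469.53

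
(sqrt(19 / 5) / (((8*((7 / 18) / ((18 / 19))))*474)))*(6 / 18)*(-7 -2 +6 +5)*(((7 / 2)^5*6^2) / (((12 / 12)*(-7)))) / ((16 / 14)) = -194481*sqrt(95) / 960640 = -1.97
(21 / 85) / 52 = 21 / 4420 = 0.00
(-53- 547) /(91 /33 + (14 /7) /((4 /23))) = -39600 /941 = -42.08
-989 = -989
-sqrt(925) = -5 * sqrt(37) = -30.41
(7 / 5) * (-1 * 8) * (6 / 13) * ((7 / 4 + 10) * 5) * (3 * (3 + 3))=-71064 / 13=-5466.46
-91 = -91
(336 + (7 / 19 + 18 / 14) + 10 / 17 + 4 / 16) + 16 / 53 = 162394929 / 479332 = 338.79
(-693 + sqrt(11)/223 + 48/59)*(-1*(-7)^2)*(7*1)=14007777/59 - 343*sqrt(11)/223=237414.85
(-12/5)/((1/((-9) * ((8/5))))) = 864/25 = 34.56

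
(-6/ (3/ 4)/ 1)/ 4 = -2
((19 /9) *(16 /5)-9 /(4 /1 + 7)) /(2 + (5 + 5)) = 2939 /5940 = 0.49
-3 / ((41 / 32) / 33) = -3168 / 41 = -77.27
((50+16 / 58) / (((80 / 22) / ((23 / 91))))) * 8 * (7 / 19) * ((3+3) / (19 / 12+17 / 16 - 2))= 106235712 / 1110265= 95.69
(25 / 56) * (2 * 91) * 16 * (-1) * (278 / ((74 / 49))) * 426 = -3771931800 / 37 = -101944102.70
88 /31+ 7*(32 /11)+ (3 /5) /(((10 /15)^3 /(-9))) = 67891 /13640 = 4.98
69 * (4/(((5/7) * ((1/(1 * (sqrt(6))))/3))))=5796 * sqrt(6)/5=2839.45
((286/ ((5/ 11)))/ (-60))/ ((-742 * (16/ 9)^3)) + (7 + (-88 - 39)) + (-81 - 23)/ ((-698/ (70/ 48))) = -19057483955767/ 159103795200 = -119.78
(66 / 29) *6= 396 / 29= 13.66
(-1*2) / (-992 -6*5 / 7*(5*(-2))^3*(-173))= 7 / 2598472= 0.00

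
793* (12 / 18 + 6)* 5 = 79300 / 3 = 26433.33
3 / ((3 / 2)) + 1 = 3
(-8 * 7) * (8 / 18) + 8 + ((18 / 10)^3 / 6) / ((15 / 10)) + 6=-11521 / 1125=-10.24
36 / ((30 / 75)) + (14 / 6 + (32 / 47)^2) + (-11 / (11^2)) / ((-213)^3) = 21790171075594 / 234815743503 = 92.80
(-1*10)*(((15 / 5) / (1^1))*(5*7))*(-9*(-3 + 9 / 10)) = -19845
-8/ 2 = -4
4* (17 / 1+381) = 1592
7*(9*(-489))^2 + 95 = 135581702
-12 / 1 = -12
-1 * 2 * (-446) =892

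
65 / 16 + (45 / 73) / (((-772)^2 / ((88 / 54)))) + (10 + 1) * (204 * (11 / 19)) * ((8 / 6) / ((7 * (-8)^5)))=9010021207373 / 2221980923904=4.05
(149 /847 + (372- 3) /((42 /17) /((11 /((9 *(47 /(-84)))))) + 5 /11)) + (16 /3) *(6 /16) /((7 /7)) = -10584073 /19481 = -543.30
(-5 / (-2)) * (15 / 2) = 75 / 4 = 18.75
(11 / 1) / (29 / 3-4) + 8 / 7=367 / 119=3.08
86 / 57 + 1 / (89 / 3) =7825 / 5073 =1.54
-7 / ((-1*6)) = 7 / 6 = 1.17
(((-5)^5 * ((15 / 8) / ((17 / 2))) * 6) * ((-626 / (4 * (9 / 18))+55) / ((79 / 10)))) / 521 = 181406250 / 699703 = 259.26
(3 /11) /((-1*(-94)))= 3 /1034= 0.00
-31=-31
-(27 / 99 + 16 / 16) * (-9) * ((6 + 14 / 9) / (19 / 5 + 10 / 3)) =14280 / 1177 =12.13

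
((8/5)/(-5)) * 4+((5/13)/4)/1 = -1539/1300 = -1.18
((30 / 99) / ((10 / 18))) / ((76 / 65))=195 / 418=0.47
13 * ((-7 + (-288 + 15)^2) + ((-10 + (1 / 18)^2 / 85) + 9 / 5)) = 26677430689 / 27540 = 968679.40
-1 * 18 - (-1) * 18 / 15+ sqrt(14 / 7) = -84 / 5+ sqrt(2) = -15.39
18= 18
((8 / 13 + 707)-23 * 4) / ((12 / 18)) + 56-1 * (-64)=27129 / 26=1043.42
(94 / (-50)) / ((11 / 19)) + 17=3782 / 275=13.75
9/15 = 3/5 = 0.60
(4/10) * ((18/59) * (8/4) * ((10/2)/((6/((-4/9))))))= -16/177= -0.09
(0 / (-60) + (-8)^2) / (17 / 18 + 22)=1152 / 413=2.79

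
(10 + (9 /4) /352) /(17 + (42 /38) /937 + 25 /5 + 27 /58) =0.45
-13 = -13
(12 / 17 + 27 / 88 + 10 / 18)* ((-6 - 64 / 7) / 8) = -1119095 / 376992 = -2.97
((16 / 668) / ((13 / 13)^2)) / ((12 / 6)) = 2 / 167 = 0.01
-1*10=-10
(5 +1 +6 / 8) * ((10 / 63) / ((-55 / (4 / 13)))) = -6 / 1001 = -0.01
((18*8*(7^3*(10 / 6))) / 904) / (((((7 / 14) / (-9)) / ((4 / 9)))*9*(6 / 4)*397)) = -54880 / 403749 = -0.14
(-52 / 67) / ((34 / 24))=-624 / 1139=-0.55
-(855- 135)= -720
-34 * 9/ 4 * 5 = -765/ 2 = -382.50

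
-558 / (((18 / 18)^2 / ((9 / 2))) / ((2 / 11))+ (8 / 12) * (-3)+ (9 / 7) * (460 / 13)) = -457002 / 36623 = -12.48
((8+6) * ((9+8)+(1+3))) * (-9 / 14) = -189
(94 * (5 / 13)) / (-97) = -470 / 1261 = -0.37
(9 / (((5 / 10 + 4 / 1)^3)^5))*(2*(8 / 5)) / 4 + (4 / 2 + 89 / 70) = 5238785474021077 / 1601375471847270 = 3.27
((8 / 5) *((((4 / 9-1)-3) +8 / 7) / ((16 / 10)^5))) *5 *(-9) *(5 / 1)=296875 / 3584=82.83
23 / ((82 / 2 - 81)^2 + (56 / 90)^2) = 46575 / 3240784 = 0.01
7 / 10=0.70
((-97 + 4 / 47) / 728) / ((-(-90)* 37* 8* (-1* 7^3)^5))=911 / 865493984317789217664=0.00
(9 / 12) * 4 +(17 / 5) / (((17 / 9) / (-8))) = -57 / 5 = -11.40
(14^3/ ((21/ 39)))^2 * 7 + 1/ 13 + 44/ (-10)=11815992999/ 65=181784507.68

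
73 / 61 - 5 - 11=-903 / 61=-14.80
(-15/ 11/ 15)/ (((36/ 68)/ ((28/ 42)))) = -34/ 297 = -0.11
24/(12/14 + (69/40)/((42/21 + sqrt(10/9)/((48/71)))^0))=2240/241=9.29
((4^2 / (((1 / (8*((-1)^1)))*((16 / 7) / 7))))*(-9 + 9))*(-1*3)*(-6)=0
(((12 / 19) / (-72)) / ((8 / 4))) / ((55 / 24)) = -2 / 1045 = -0.00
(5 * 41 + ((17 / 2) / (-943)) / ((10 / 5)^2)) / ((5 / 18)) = 13918527 / 18860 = 737.99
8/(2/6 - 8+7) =-12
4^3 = 64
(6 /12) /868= 1 /1736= 0.00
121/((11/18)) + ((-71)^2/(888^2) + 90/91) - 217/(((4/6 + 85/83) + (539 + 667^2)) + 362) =1585041448769918641/7965235859241024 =198.99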